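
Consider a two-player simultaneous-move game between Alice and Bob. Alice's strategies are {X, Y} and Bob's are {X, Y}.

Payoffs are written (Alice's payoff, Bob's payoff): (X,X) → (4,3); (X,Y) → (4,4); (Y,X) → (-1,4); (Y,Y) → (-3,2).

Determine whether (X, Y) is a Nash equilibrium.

At (X, Y), Alice earns 4; switching to Y would give -3, so Alice has no profitable deviation.
Bob earns 4; switching to X would give 3, so Bob has no profitable deviation.
Neither player can gain by a unilateral deviation, so this profile is a Nash equilibrium.

Yes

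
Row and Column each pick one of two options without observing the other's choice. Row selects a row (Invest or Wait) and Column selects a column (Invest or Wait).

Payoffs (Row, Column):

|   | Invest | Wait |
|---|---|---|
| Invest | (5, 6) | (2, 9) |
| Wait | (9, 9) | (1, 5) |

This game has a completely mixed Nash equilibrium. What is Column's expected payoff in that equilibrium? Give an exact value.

51/7

First find p, the probability Row plays Invest, from Column's indifference between Invest and Wait: 6p + 9(1−p) = 9p + 5(1−p), giving p = 4/7.
Since Column is indifferent in equilibrium, Column's expected payoff equals the payoff from either column against (4/7, 3/7). Using Invest: 6(4/7) + 9(3/7) = 51/7.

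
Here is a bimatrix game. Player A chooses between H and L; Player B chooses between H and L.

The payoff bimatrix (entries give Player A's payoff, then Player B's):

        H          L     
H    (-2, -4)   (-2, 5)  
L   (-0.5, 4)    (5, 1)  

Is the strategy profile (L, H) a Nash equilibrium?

Yes

At (L, H), Player A earns -0.5; switching to H would give -2, so Player A has no profitable deviation.
Player B earns 4; switching to L would give 1, so Player B has no profitable deviation.
Neither player can gain by a unilateral deviation, so this profile is a Nash equilibrium.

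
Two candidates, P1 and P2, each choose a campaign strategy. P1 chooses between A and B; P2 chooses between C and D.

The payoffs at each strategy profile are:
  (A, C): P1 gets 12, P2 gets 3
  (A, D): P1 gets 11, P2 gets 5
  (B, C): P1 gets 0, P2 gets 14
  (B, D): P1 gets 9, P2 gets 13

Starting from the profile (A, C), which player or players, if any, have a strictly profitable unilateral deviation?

P2

P1 at (A, C) earns 12; deviating to B yields 0 — not better.
P2 earns 3; deviating to D yields 5 — a strict improvement.
Only P2 has a strictly profitable deviation.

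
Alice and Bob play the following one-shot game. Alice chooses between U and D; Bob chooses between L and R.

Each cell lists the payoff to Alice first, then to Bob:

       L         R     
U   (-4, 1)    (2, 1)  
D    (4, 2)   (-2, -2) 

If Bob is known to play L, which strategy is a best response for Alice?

Against L, Alice earns -4 from U and 4 from D.
So D is the best response.

D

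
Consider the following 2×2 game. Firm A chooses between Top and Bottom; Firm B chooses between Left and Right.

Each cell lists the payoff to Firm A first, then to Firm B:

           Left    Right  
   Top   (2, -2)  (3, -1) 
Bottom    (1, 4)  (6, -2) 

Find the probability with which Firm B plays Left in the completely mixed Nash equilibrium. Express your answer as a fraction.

Let y be the probability that Firm B plays Left. In a completely mixed equilibrium, Firm A must be indifferent between Top and Bottom.
Firm A's expected payoff from Top is 2y + 3(1−y); from Bottom it is y + 6(1−y).
Setting these equal: −y + 3 = −5y + 6, so y = 3/4.

3/4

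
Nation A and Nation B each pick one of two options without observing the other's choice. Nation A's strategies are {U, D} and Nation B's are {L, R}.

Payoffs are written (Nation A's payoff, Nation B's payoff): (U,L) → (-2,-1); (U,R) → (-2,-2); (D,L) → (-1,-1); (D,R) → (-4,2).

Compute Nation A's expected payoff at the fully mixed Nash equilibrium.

-2

First find y, the probability Nation B plays L, from Nation A's indifference between U and D: −2y − 2(1−y) = −y − 4(1−y), giving y = 2/3.
Since Nation A is indifferent in equilibrium, Nation A's expected payoff equals the payoff from either row against (2/3, 1/3). Using U: −2(2/3) − 2(1/3) = -2.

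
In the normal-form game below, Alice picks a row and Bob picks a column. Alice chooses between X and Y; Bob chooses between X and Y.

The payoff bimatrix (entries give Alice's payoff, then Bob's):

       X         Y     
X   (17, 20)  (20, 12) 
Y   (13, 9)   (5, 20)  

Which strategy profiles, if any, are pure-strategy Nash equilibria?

(X, X)

(X, X): Alice gets 17 ≥ 13 from Y, and Bob gets 20 ≥ 12 from Y — Nash equilibrium.
(X, Y): Bob prefers X (20 > 12) — not an equilibrium.
(Y, X): Alice prefers X (17 > 13); Bob prefers Y (20 > 9) — not an equilibrium.
(Y, Y): Alice prefers X (20 > 5) — not an equilibrium.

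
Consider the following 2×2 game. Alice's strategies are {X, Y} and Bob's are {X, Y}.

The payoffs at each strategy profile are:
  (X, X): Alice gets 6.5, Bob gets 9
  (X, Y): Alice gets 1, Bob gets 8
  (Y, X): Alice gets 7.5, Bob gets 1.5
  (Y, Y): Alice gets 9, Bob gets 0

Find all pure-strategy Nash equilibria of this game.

(X, X): Alice prefers Y (7.5 > 6.5) — not an equilibrium.
(X, Y): Alice prefers Y (9 > 1); Bob prefers X (9 > 8) — not an equilibrium.
(Y, X): Alice gets 7.5 ≥ 6.5 from X, and Bob gets 1.5 ≥ 0 from Y — Nash equilibrium.
(Y, Y): Bob prefers X (1.5 > 0) — not an equilibrium.

(Y, X)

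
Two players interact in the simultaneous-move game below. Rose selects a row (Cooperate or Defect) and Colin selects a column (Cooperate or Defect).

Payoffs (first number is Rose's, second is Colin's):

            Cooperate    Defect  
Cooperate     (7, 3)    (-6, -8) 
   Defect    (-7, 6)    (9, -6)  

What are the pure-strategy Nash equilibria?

(Cooperate, Cooperate)

(Cooperate, Cooperate): Rose gets 7 ≥ -7 from Defect, and Colin gets 3 ≥ -8 from Defect — Nash equilibrium.
(Cooperate, Defect): Rose prefers Defect (9 > -6); Colin prefers Cooperate (3 > -8) — not an equilibrium.
(Defect, Cooperate): Rose prefers Cooperate (7 > -7) — not an equilibrium.
(Defect, Defect): Colin prefers Cooperate (6 > -6) — not an equilibrium.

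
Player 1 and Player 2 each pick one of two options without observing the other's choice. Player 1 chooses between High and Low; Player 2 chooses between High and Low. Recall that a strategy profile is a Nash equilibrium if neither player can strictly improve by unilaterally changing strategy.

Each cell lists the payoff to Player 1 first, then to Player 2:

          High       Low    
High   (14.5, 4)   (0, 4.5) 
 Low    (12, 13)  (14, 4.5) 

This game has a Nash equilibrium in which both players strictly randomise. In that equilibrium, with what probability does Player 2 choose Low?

Let q be the probability that Player 2 plays High. In a completely mixed equilibrium, Player 1 must be indifferent between High and Low.
Player 1's expected payoff from High is 14.5q; from Low it is 12q + 14(1−q).
Setting these equal: 14.5q = −2q + 14, so q = 28/33.
Therefore Player 2 plays Low with probability 1 − 28/33 = 5/33.

5/33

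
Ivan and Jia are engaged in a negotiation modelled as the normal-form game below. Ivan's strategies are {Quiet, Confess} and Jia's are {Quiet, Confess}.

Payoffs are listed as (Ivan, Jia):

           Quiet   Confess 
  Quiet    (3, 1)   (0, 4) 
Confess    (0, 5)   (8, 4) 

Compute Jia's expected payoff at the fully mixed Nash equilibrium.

First find x, the probability Ivan plays Quiet, from Jia's indifference between Quiet and Confess: x + 5(1−x) = 4x + 4(1−x), giving x = 1/4.
Since Jia is indifferent in equilibrium, Jia's expected payoff equals the payoff from either column against (1/4, 3/4). Using Quiet: (1/4) + 5(3/4) = 4.

4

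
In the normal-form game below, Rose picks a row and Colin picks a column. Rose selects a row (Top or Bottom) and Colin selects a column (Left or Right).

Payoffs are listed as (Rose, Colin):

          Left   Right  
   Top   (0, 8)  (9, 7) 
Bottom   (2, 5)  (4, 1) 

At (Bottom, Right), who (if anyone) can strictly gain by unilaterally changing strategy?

Rose at (Bottom, Right) earns 4; deviating to Top yields 9 — a strict improvement.
Colin earns 1; deviating to Left yields 5 — a strict improvement.
Both Rose and Colin have strictly profitable deviations.

Both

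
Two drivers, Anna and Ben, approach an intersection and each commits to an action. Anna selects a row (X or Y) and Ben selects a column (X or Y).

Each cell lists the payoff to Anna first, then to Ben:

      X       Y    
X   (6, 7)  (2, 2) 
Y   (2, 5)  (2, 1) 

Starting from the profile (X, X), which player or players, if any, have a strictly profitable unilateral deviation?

Anna at (X, X) earns 6; deviating to Y yields 2 — not better.
Ben earns 7; deviating to Y yields 2 — not better.
Neither player can strictly improve; the profile is a Nash equilibrium.

Neither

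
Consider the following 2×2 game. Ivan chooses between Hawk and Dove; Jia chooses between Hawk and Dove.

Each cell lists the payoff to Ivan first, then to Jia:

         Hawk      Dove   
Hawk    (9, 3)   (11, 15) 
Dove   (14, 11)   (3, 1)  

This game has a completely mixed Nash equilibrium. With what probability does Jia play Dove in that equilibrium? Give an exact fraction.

5/13

Let y be the probability that Jia plays Hawk. In a completely mixed equilibrium, Ivan must be indifferent between Hawk and Dove.
Ivan's expected payoff from Hawk is 9y + 11(1−y); from Dove it is 14y + 3(1−y).
Setting these equal: −2y + 11 = 11y + 3, so y = 8/13.
Therefore Jia plays Dove with probability 1 − 8/13 = 5/13.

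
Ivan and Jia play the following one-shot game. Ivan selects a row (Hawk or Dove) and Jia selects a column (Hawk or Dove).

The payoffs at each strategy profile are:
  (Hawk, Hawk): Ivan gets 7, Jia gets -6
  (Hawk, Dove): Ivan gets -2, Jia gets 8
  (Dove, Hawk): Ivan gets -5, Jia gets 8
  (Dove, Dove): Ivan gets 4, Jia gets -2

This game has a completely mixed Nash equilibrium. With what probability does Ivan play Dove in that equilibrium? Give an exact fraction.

7/12

Let r be the probability that Ivan plays Hawk. In a completely mixed equilibrium, Jia must be indifferent between Hawk and Dove.
Jia's expected payoff from Hawk is −6r + 8(1−r); from Dove it is 8r − 2(1−r).
Setting these equal: −14r + 8 = 10r − 2, so r = 5/12.
Therefore Ivan plays Dove with probability 1 − 5/12 = 7/12.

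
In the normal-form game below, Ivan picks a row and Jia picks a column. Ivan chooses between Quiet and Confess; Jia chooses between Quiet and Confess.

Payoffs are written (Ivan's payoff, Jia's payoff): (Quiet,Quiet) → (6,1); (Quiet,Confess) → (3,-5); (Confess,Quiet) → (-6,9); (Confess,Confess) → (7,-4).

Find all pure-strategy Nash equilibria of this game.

(Quiet, Quiet)

(Quiet, Quiet): Ivan gets 6 ≥ -6 from Confess, and Jia gets 1 ≥ -5 from Confess — Nash equilibrium.
(Quiet, Confess): Ivan prefers Confess (7 > 3); Jia prefers Quiet (1 > -5) — not an equilibrium.
(Confess, Quiet): Ivan prefers Quiet (6 > -6) — not an equilibrium.
(Confess, Confess): Jia prefers Quiet (9 > -4) — not an equilibrium.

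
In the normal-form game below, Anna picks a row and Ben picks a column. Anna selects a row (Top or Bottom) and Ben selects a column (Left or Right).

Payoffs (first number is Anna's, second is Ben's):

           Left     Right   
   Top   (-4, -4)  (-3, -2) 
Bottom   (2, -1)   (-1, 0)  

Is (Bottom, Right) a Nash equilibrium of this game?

Yes

At (Bottom, Right), Anna earns -1; switching to Top would give -3, so Anna has no profitable deviation.
Ben earns 0; switching to Left would give -1, so Ben has no profitable deviation.
Neither player can gain by a unilateral deviation, so this profile is a Nash equilibrium.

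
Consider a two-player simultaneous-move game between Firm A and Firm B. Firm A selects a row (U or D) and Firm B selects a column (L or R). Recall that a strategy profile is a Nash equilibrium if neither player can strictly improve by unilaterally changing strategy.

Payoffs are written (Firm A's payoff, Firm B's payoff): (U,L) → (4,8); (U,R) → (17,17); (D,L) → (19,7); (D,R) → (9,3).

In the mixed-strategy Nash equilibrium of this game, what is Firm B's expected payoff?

95/13

First find p, the probability Firm A plays U, from Firm B's indifference between L and R: 8p + 7(1−p) = 17p + 3(1−p), giving p = 4/13.
Since Firm B is indifferent in equilibrium, Firm B's expected payoff equals the payoff from either column against (4/13, 9/13). Using L: 8(4/13) + 7(9/13) = 95/13.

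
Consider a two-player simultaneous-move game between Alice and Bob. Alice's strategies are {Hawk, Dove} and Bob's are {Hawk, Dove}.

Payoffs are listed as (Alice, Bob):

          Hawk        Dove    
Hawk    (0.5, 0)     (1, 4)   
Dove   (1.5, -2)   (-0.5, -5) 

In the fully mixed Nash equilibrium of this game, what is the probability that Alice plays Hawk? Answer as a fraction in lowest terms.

3/7

Let r be the probability that Alice plays Hawk. In a completely mixed equilibrium, Bob must be indifferent between Hawk and Dove.
Bob's expected payoff from Hawk is −2(1−r); from Dove it is 4r − 5(1−r).
Setting these equal: 2r − 2 = 9r − 5, so r = 3/7.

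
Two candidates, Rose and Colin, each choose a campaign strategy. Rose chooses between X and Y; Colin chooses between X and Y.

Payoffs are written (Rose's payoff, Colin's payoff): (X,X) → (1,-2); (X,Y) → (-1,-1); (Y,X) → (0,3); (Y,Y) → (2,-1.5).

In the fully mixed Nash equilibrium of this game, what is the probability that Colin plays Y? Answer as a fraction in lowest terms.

Let c be the probability that Colin plays X. In a completely mixed equilibrium, Rose must be indifferent between X and Y.
Rose's expected payoff from X is c − (1−c); from Y it is 2(1−c).
Setting these equal: 2c − 1 = −2c + 2, so c = 3/4.
Therefore Colin plays Y with probability 1 − 3/4 = 1/4.

1/4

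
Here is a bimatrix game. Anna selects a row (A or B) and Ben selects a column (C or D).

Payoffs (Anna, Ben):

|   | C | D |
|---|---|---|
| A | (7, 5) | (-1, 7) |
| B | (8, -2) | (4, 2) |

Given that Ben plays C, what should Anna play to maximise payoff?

B

Against C, Anna earns 7 from A and 8 from B.
So B is the best response.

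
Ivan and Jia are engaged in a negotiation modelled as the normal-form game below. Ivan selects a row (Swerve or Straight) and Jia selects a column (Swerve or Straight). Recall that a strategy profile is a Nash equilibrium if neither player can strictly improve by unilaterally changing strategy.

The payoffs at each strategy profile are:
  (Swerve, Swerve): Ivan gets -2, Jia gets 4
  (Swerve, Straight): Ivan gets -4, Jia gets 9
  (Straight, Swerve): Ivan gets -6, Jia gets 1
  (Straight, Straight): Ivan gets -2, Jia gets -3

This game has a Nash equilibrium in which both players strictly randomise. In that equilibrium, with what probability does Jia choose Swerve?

1/3

Let c be the probability that Jia plays Swerve. In a completely mixed equilibrium, Ivan must be indifferent between Swerve and Straight.
Ivan's expected payoff from Swerve is −2c − 4(1−c); from Straight it is −6c − 2(1−c).
Setting these equal: 2c − 4 = −4c − 2, so c = 1/3.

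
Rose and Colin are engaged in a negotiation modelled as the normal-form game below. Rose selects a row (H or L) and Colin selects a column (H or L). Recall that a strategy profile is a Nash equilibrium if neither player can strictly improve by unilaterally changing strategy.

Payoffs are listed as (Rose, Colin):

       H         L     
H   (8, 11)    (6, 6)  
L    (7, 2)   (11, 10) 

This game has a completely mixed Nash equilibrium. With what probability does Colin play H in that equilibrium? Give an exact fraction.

Let c be the probability that Colin plays H. In a completely mixed equilibrium, Rose must be indifferent between H and L.
Rose's expected payoff from H is 8c + 6(1−c); from L it is 7c + 11(1−c).
Setting these equal: 2c + 6 = −4c + 11, so c = 5/6.

5/6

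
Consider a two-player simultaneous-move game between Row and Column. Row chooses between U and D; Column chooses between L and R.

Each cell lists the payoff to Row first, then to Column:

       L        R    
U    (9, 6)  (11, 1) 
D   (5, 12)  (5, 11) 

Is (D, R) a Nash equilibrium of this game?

No

At (D, R), Row earns 5; switching to U would give 11, so Row would deviate.
Column earns 11; switching to L would give 12, so Column would deviate.
Since at least one player can profitably deviate, this is not a Nash equilibrium.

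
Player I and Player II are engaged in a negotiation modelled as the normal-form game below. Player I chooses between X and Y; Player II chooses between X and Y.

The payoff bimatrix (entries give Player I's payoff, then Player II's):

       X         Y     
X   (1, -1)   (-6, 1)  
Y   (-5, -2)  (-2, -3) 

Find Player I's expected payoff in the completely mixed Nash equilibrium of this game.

First find q, the probability Player II plays X, from Player I's indifference between X and Y: q − 6(1−q) = −5q − 2(1−q), giving q = 2/5.
Since Player I is indifferent in equilibrium, Player I's expected payoff equals the payoff from either row against (2/5, 3/5). Using X: (2/5) − 6(3/5) = -16/5.

-16/5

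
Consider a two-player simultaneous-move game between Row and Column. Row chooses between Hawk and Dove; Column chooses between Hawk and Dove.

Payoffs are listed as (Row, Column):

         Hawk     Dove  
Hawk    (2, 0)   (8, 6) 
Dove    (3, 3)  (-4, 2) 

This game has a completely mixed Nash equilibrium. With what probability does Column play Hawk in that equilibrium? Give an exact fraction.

Let q be the probability that Column plays Hawk. In a completely mixed equilibrium, Row must be indifferent between Hawk and Dove.
Row's expected payoff from Hawk is 2q + 8(1−q); from Dove it is 3q − 4(1−q).
Setting these equal: −6q + 8 = 7q − 4, so q = 12/13.

12/13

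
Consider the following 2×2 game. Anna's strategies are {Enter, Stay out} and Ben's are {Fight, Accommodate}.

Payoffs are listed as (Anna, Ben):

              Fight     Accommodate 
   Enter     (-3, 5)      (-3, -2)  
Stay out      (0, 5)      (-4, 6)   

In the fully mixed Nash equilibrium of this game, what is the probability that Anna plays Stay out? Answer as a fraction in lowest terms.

7/8

Let r be the probability that Anna plays Enter. In a completely mixed equilibrium, Ben must be indifferent between Fight and Accommodate.
Ben's expected payoff from Fight is 5r + 5(1−r); from Accommodate it is −2r + 6(1−r).
Setting these equal: 5 = −8r + 6, so r = 1/8.
Therefore Anna plays Stay out with probability 1 − 1/8 = 7/8.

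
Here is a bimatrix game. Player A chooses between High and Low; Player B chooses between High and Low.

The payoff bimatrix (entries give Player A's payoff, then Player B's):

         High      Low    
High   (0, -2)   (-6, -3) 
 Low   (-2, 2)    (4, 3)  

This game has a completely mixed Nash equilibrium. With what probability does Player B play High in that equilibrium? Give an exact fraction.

Let c be the probability that Player B plays High. In a completely mixed equilibrium, Player A must be indifferent between High and Low.
Player A's expected payoff from High is −6(1−c); from Low it is −2c + 4(1−c).
Setting these equal: 6c − 6 = −6c + 4, so c = 5/6.

5/6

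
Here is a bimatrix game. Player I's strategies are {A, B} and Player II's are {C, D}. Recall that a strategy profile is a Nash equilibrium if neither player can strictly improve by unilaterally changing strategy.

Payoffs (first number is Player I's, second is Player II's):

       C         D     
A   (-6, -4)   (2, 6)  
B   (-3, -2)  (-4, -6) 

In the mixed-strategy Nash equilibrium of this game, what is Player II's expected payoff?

-18/7

First find x, the probability Player I plays A, from Player II's indifference between C and D: −4x − 2(1−x) = 6x − 6(1−x), giving x = 2/7.
Since Player II is indifferent in equilibrium, Player II's expected payoff equals the payoff from either column against (2/7, 5/7). Using C: −4(2/7) − 2(5/7) = -18/7.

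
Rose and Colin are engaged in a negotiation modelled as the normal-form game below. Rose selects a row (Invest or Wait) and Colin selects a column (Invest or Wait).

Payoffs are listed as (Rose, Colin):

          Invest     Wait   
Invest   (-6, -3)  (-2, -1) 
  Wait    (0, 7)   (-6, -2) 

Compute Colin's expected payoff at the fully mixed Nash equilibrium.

-13/11

First find p, the probability Rose plays Invest, from Colin's indifference between Invest and Wait: −3p + 7(1−p) = −p − 2(1−p), giving p = 9/11.
Since Colin is indifferent in equilibrium, Colin's expected payoff equals the payoff from either column against (9/11, 2/11). Using Invest: −3(9/11) + 7(2/11) = -13/11.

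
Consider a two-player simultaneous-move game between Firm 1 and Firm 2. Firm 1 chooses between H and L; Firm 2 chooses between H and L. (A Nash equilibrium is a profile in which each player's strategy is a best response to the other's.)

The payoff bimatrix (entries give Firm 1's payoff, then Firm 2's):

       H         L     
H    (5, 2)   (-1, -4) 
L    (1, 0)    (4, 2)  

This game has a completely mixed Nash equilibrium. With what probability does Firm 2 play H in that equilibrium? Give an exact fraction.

5/9

Let y be the probability that Firm 2 plays H. In a completely mixed equilibrium, Firm 1 must be indifferent between H and L.
Firm 1's expected payoff from H is 5y − (1−y); from L it is y + 4(1−y).
Setting these equal: 6y − 1 = −3y + 4, so y = 5/9.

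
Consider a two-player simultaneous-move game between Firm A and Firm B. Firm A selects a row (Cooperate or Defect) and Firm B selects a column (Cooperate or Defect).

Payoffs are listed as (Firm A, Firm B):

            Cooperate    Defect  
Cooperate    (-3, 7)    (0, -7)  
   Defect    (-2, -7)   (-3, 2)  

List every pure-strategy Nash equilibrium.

(Cooperate, Cooperate): Firm A prefers Defect (-2 > -3) — not an equilibrium.
(Cooperate, Defect): Firm B prefers Cooperate (7 > -7) — not an equilibrium.
(Defect, Cooperate): Firm B prefers Defect (2 > -7) — not an equilibrium.
(Defect, Defect): Firm A prefers Cooperate (0 > -3) — not an equilibrium.

none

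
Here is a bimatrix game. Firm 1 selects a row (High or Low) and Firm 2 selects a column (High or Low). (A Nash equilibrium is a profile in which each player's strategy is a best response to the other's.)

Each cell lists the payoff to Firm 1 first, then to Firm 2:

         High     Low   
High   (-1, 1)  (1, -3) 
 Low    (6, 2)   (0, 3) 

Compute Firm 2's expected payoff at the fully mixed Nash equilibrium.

9/5

First find p, the probability Firm 1 plays High, from Firm 2's indifference between High and Low: p + 2(1−p) = −3p + 3(1−p), giving p = 1/5.
Since Firm 2 is indifferent in equilibrium, Firm 2's expected payoff equals the payoff from either column against (1/5, 4/5). Using High: (1/5) + 2(4/5) = 9/5.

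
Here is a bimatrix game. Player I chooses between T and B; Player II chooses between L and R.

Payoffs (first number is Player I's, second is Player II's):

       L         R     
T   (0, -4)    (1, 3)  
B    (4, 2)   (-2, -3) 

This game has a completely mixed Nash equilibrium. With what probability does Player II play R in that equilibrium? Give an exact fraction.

4/7

Let y be the probability that Player II plays L. In a completely mixed equilibrium, Player I must be indifferent between T and B.
Player I's expected payoff from T is (1−y); from B it is 4y − 2(1−y).
Setting these equal: −y + 1 = 6y − 2, so y = 3/7.
Therefore Player II plays R with probability 1 − 3/7 = 4/7.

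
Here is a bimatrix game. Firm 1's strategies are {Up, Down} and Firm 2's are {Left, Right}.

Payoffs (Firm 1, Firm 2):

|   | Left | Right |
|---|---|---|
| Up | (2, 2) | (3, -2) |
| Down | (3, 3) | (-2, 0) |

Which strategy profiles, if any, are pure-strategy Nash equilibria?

(Down, Left)

(Up, Left): Firm 1 prefers Down (3 > 2) — not an equilibrium.
(Up, Right): Firm 2 prefers Left (2 > -2) — not an equilibrium.
(Down, Left): Firm 1 gets 3 ≥ 2 from Up, and Firm 2 gets 3 ≥ 0 from Right — Nash equilibrium.
(Down, Right): Firm 1 prefers Up (3 > -2); Firm 2 prefers Left (3 > 0) — not an equilibrium.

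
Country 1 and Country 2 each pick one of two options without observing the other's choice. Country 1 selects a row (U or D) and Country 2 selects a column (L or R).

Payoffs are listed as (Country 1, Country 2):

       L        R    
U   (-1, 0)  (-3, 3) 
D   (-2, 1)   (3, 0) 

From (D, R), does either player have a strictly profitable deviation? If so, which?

Country 2

Country 1 at (D, R) earns 3; deviating to U yields -3 — not better.
Country 2 earns 0; deviating to L yields 1 — a strict improvement.
Only Country 2 has a strictly profitable deviation.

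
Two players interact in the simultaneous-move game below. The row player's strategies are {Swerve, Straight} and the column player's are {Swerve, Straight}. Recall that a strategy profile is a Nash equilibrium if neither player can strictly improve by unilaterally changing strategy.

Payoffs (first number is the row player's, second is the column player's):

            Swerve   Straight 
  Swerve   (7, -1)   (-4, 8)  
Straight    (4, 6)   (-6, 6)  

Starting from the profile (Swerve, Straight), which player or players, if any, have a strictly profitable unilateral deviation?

Neither

The row player at (Swerve, Straight) earns -4; deviating to Straight yields -6 — not better.
The column player earns 8; deviating to Swerve yields -1 — not better.
Neither player can strictly improve; the profile is a Nash equilibrium.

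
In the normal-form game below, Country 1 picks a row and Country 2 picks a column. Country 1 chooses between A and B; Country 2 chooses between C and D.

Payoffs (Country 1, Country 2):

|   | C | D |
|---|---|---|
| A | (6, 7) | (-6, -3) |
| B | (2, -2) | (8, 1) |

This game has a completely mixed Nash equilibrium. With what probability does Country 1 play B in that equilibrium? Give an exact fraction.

10/13

Let x be the probability that Country 1 plays A. In a completely mixed equilibrium, Country 2 must be indifferent between C and D.
Country 2's expected payoff from C is 7x − 2(1−x); from D it is −3x + (1−x).
Setting these equal: 9x − 2 = −4x + 1, so x = 3/13.
Therefore Country 1 plays B with probability 1 − 3/13 = 10/13.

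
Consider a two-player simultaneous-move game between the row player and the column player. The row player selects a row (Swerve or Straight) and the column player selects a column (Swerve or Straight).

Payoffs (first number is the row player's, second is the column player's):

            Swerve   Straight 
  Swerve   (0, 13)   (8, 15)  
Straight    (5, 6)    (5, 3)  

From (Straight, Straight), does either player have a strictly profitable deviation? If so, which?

The row player at (Straight, Straight) earns 5; deviating to Swerve yields 8 — a strict improvement.
The column player earns 3; deviating to Swerve yields 6 — a strict improvement.
Both the row player and the column player have strictly profitable deviations.

Both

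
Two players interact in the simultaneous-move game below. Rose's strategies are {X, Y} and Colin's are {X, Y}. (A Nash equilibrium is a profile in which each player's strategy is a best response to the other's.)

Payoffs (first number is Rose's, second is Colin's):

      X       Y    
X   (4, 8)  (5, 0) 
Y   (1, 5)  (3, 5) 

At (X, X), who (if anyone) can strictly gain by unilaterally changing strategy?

Neither

Rose at (X, X) earns 4; deviating to Y yields 1 — not better.
Colin earns 8; deviating to Y yields 0 — not better.
Neither player can strictly improve; the profile is a Nash equilibrium.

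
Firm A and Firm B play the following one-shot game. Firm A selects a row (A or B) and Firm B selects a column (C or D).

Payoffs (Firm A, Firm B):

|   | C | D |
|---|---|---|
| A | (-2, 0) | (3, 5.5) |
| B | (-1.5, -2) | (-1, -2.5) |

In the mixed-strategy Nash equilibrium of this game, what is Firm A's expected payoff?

-13/9

First find q, the probability Firm B plays C, from Firm A's indifference between A and B: −2q + 3(1−q) = −1.5q − (1−q), giving q = 8/9.
Since Firm A is indifferent in equilibrium, Firm A's expected payoff equals the payoff from either row against (8/9, 1/9). Using A: −2(8/9) + 3(1/9) = -13/9.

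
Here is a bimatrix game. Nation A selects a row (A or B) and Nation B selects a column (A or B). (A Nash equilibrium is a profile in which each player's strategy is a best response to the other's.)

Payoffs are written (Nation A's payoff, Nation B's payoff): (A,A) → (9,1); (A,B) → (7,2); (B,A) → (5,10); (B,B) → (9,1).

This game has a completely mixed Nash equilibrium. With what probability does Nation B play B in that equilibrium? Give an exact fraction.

2/3

Let y be the probability that Nation B plays A. In a completely mixed equilibrium, Nation A must be indifferent between A and B.
Nation A's expected payoff from A is 9y + 7(1−y); from B it is 5y + 9(1−y).
Setting these equal: 2y + 7 = −4y + 9, so y = 1/3.
Therefore Nation B plays B with probability 1 − 1/3 = 2/3.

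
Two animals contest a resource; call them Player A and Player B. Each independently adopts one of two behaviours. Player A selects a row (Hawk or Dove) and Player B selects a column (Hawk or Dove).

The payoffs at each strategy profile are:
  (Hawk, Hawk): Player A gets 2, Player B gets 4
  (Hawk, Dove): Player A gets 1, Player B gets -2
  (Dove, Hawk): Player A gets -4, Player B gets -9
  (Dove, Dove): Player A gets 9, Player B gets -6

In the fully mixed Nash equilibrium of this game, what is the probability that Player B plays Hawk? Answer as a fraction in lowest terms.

Let q be the probability that Player B plays Hawk. In a completely mixed equilibrium, Player A must be indifferent between Hawk and Dove.
Player A's expected payoff from Hawk is 2q + (1−q); from Dove it is −4q + 9(1−q).
Setting these equal: q + 1 = −13q + 9, so q = 4/7.

4/7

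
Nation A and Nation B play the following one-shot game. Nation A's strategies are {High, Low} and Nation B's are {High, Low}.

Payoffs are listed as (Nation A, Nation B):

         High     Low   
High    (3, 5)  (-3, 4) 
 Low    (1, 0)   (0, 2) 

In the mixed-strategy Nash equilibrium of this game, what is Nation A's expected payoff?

3/5

First find q, the probability Nation B plays High, from Nation A's indifference between High and Low: 3q − 3(1−q) = q, giving q = 3/5.
Since Nation A is indifferent in equilibrium, Nation A's expected payoff equals the payoff from either row against (3/5, 2/5). Using High: 3(3/5) − 3(2/5) = 3/5.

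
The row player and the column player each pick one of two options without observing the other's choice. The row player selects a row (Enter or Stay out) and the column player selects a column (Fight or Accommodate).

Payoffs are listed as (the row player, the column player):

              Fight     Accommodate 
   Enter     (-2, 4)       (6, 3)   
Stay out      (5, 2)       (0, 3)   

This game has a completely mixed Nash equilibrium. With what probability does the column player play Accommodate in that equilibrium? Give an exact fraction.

7/13

Let q be the probability that the column player plays Fight. In a completely mixed equilibrium, the row player must be indifferent between Enter and Stay out.
The row player's expected payoff from Enter is −2q + 6(1−q); from Stay out it is 5q.
Setting these equal: −8q + 6 = 5q, so q = 6/13.
Therefore the column player plays Accommodate with probability 1 − 6/13 = 7/13.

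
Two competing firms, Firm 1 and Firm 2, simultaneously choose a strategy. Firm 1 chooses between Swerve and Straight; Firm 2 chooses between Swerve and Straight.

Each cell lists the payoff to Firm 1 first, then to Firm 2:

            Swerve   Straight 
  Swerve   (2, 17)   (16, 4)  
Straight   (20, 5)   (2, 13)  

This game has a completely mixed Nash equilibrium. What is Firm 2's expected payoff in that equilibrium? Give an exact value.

First find x, the probability Firm 1 plays Swerve, from Firm 2's indifference between Swerve and Straight: 17x + 5(1−x) = 4x + 13(1−x), giving x = 8/21.
Since Firm 2 is indifferent in equilibrium, Firm 2's expected payoff equals the payoff from either column against (8/21, 13/21). Using Swerve: 17(8/21) + 5(13/21) = 67/7.

67/7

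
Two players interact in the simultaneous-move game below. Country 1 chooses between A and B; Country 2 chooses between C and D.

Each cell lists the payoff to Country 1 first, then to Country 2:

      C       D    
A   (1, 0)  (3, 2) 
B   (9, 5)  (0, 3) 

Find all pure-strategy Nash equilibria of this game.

(A, C): Country 1 prefers B (9 > 1); Country 2 prefers D (2 > 0) — not an equilibrium.
(A, D): Country 1 gets 3 ≥ 0 from B, and Country 2 gets 2 ≥ 0 from C — Nash equilibrium.
(B, C): Country 1 gets 9 ≥ 1 from A, and Country 2 gets 5 ≥ 3 from D — Nash equilibrium.
(B, D): Country 1 prefers A (3 > 0); Country 2 prefers C (5 > 3) — not an equilibrium.

(A, D) and (B, C)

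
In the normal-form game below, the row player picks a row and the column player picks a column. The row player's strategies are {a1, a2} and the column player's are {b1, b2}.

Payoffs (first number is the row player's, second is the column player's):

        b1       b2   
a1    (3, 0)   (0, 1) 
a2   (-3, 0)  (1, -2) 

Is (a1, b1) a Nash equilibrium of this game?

No

At (a1, b1), the row player earns 3; switching to a2 would give -3, so the row player has no profitable deviation.
The column player earns 0; switching to b2 would give 1, so the column player would deviate.
Since at least one player can profitably deviate, this is not a Nash equilibrium.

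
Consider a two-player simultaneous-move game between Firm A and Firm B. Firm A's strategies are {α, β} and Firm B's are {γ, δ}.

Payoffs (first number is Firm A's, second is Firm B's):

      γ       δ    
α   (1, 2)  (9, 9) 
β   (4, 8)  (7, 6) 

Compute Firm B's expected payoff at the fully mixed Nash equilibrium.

20/3

First find p, the probability Firm A plays α, from Firm B's indifference between γ and δ: 2p + 8(1−p) = 9p + 6(1−p), giving p = 2/9.
Since Firm B is indifferent in equilibrium, Firm B's expected payoff equals the payoff from either column against (2/9, 7/9). Using γ: 2(2/9) + 8(7/9) = 20/3.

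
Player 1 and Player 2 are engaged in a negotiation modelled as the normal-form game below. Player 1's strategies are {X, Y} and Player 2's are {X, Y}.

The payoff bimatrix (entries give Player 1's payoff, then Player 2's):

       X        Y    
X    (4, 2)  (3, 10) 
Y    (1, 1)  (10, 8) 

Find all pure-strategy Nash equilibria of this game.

(Y, Y)

(X, X): Player 2 prefers Y (10 > 2) — not an equilibrium.
(X, Y): Player 1 prefers Y (10 > 3) — not an equilibrium.
(Y, X): Player 1 prefers X (4 > 1); Player 2 prefers Y (8 > 1) — not an equilibrium.
(Y, Y): Player 1 gets 10 ≥ 3 from X, and Player 2 gets 8 ≥ 1 from X — Nash equilibrium.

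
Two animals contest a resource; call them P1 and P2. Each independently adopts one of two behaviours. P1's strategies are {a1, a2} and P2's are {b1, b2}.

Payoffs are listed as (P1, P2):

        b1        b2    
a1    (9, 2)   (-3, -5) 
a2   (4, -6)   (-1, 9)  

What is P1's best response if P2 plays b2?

Against b2, P1 earns -3 from a1 and -1 from a2.
So a2 is the best response.

a2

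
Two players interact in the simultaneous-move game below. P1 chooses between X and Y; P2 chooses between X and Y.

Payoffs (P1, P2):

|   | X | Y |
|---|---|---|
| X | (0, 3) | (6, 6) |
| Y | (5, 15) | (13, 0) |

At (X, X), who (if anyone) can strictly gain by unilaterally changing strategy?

Both

P1 at (X, X) earns 0; deviating to Y yields 5 — a strict improvement.
P2 earns 3; deviating to Y yields 6 — a strict improvement.
Both P1 and P2 have strictly profitable deviations.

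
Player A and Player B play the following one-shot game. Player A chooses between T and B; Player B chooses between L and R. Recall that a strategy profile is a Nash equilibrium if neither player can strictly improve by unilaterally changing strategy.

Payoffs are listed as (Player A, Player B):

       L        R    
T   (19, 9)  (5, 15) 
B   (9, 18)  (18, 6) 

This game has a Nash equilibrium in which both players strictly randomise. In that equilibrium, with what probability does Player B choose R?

Let c be the probability that Player B plays L. In a completely mixed equilibrium, Player A must be indifferent between T and B.
Player A's expected payoff from T is 19c + 5(1−c); from B it is 9c + 18(1−c).
Setting these equal: 14c + 5 = −9c + 18, so c = 13/23.
Therefore Player B plays R with probability 1 − 13/23 = 10/23.

10/23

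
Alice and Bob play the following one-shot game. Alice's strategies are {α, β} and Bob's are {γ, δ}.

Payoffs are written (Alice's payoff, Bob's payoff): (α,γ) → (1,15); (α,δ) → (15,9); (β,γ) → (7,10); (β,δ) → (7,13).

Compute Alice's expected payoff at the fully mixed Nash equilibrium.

7

First find y, the probability Bob plays γ, from Alice's indifference between α and β: y + 15(1−y) = 7y + 7(1−y), giving y = 4/7.
Since Alice is indifferent in equilibrium, Alice's expected payoff equals the payoff from either row against (4/7, 3/7). Using α: (4/7) + 15(3/7) = 7.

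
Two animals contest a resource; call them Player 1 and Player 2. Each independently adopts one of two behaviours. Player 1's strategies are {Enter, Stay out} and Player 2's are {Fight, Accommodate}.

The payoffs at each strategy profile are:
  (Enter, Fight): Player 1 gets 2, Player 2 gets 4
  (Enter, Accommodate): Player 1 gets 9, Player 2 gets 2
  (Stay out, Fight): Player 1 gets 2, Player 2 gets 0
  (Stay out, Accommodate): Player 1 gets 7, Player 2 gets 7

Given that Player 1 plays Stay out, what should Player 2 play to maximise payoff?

Accommodate

Against Stay out, Player 2 earns 0 from Fight and 7 from Accommodate.
So Accommodate is the best response.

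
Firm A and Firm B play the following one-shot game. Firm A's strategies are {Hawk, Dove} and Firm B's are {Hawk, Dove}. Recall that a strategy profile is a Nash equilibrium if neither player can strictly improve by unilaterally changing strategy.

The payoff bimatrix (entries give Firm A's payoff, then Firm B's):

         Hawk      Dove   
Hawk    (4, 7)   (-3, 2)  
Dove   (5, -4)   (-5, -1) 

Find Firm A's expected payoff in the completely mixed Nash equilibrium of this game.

5/3

First find q, the probability Firm B plays Hawk, from Firm A's indifference between Hawk and Dove: 4q − 3(1−q) = 5q − 5(1−q), giving q = 2/3.
Since Firm A is indifferent in equilibrium, Firm A's expected payoff equals the payoff from either row against (2/3, 1/3). Using Hawk: 4(2/3) − 3(1/3) = 5/3.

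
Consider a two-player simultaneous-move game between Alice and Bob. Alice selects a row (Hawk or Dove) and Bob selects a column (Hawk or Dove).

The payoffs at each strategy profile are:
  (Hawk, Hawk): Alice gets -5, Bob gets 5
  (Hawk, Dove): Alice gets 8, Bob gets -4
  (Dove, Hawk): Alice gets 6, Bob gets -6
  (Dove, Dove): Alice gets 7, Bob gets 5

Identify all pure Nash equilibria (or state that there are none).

(Hawk, Hawk): Alice prefers Dove (6 > -5) — not an equilibrium.
(Hawk, Dove): Bob prefers Hawk (5 > -4) — not an equilibrium.
(Dove, Hawk): Bob prefers Dove (5 > -6) — not an equilibrium.
(Dove, Dove): Alice prefers Hawk (8 > 7) — not an equilibrium.

none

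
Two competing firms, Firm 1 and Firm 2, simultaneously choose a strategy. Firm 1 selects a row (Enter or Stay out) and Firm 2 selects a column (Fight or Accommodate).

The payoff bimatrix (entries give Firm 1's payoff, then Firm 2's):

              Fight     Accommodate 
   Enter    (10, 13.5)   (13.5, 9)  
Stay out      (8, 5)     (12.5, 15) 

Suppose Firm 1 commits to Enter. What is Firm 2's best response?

Fight

Against Enter, Firm 2 earns 13.5 from Fight and 9 from Accommodate.
So Fight is the best response.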